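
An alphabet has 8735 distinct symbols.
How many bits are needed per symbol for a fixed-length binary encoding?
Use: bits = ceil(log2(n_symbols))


log2(8735) = 13.0926
Bracket: 2^13 = 8192 < 8735 <= 2^14 = 16384
So ceil(log2(8735)) = 14

bits = ceil(log2(8735)) = ceil(13.0926) = 14 bits


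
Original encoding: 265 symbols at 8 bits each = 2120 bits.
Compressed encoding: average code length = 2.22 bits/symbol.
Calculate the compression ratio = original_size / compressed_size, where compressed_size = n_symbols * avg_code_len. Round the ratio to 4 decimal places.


original_size = n_symbols * orig_bits = 265 * 8 = 2120 bits
compressed_size = n_symbols * avg_code_len = 265 * 2.22 = 588.3 bits
ratio = original_size / compressed_size = 2120 / 588.3 = 3.6036

Compression ratio = 3.6036


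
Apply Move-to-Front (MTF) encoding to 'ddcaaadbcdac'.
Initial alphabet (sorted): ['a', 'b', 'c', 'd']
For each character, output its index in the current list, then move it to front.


MTF encoding:
'd': index 3 in ['a', 'b', 'c', 'd'] -> ['d', 'a', 'b', 'c']
'd': index 0 in ['d', 'a', 'b', 'c'] -> ['d', 'a', 'b', 'c']
'c': index 3 in ['d', 'a', 'b', 'c'] -> ['c', 'd', 'a', 'b']
'a': index 2 in ['c', 'd', 'a', 'b'] -> ['a', 'c', 'd', 'b']
'a': index 0 in ['a', 'c', 'd', 'b'] -> ['a', 'c', 'd', 'b']
'a': index 0 in ['a', 'c', 'd', 'b'] -> ['a', 'c', 'd', 'b']
'd': index 2 in ['a', 'c', 'd', 'b'] -> ['d', 'a', 'c', 'b']
'b': index 3 in ['d', 'a', 'c', 'b'] -> ['b', 'd', 'a', 'c']
'c': index 3 in ['b', 'd', 'a', 'c'] -> ['c', 'b', 'd', 'a']
'd': index 2 in ['c', 'b', 'd', 'a'] -> ['d', 'c', 'b', 'a']
'a': index 3 in ['d', 'c', 'b', 'a'] -> ['a', 'd', 'c', 'b']
'c': index 2 in ['a', 'd', 'c', 'b'] -> ['c', 'a', 'd', 'b']


Output: [3, 0, 3, 2, 0, 0, 2, 3, 3, 2, 3, 2]


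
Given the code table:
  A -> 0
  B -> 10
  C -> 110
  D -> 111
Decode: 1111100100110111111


Decoding:
111 -> D
110 -> C
0 -> A
10 -> B
0 -> A
110 -> C
111 -> D
111 -> D


Result: DCABACDD


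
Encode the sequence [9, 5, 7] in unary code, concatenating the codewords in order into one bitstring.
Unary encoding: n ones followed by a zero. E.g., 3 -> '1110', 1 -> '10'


Encode each number as n ones followed by a terminating 0:
  9 -> 1111111110 (10 bits)
  5 -> 111110 (6 bits)
  7 -> 11111110 (8 bits)
Total length = 10 + 6 + 8 = 24 bits.

Unary([9, 5, 7]) = 111111111011111011111110 (24 bits)


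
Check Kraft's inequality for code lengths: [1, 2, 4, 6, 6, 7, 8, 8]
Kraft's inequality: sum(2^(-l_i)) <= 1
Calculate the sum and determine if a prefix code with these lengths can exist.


Sum = 2^(-1) + 2^(-2) + 2^(-4) + 2^(-6) + 2^(-6) + 2^(-7) + 2^(-8) + 2^(-8)
    = 0.5 + 0.25 + 0.0625 + 0.015625 + 0.015625 + 0.0078125 + 0.00390625 + 0.00390625
    = 220/256 = 0.859375
Since 0.859375 <= 1, Kraft's inequality IS satisfied.
A prefix code with these lengths CAN exist.

Kraft sum = 0.859375. Satisfied.


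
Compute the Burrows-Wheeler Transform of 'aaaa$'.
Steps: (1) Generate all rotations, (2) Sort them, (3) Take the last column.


Rotations (sorted):
  0: $aaaa -> last char: a
  1: a$aaa -> last char: a
  2: aa$aa -> last char: a
  3: aaa$a -> last char: a
  4: aaaa$ -> last char: $


BWT = aaaa$


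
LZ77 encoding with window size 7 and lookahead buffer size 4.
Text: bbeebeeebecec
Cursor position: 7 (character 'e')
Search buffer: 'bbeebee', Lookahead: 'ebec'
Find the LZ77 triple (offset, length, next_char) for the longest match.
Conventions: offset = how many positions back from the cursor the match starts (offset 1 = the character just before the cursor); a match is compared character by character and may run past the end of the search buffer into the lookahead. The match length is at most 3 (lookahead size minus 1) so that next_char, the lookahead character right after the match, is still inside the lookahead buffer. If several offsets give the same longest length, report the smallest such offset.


Try each offset into the search buffer:
  offset=1 (pos 6, char 'e'): match length 1
  offset=2 (pos 5, char 'e'): match length 1
  offset=3 (pos 4, char 'b'): match length 0
  offset=4 (pos 3, char 'e'): match length 3
  offset=5 (pos 2, char 'e'): match length 1
  offset=6 (pos 1, char 'b'): match length 0
  offset=7 (pos 0, char 'b'): match length 0
Longest match has length 3 at offset 4.
next_char = character at position 7 + 3 = 10 -> 'c'

Best match: offset=4, length=3 (matching 'ebe' starting at position 3)
LZ77 triple: (4, 3, 'c')


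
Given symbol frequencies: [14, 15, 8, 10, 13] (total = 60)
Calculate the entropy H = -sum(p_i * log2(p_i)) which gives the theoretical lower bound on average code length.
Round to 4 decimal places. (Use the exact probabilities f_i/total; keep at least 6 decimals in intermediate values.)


Per-symbol terms -p_i * log2(p_i) with p_i = f_i/60:
  p = 14/60 = 0.233333: log2(p) = -2.099536, -p*log2(p) = 0.489892
  p = 15/60 = 0.250000: log2(p) = -2.000000, -p*log2(p) = 0.500000
  p = 8/60 = 0.133333: log2(p) = -2.906891, -p*log2(p) = 0.387585
  p = 10/60 = 0.166667: log2(p) = -2.584963, -p*log2(p) = 0.430827
  p = 13/60 = 0.216667: log2(p) = -2.206451, -p*log2(p) = 0.478064
H = 0.489892 + 0.500000 + 0.387585 + 0.430827 + 0.478064 = 2.286368

H = 2.2864 bits/symbol


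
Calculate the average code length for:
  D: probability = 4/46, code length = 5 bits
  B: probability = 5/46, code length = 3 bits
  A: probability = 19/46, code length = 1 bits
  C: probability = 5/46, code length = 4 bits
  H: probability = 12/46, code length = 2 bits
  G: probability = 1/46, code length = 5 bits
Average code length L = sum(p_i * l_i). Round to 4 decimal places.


Weighted contributions p_i * l_i:
  D: (4/46) * 5 = 20/46
  B: (5/46) * 3 = 15/46
  A: (19/46) * 1 = 19/46
  C: (5/46) * 4 = 20/46
  H: (12/46) * 2 = 24/46
  G: (1/46) * 5 = 5/46
Sum = (20 + 15 + 19 + 20 + 24 + 5)/46 = 103/46

L = 103/46 = 2.2391 bits/symbol


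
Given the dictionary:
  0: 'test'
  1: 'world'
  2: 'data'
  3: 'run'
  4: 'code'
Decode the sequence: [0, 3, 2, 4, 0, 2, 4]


Look up each index in the dictionary:
  0 -> 'test'
  3 -> 'run'
  2 -> 'data'
  4 -> 'code'
  0 -> 'test'
  2 -> 'data'
  4 -> 'code'

Decoded: "test run data code test data code"


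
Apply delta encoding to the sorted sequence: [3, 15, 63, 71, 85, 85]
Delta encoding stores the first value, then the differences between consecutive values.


First value: 3
Deltas:
  15 - 3 = 12
  63 - 15 = 48
  71 - 63 = 8
  85 - 71 = 14
  85 - 85 = 0


Delta encoded: [3, 12, 48, 8, 14, 0]


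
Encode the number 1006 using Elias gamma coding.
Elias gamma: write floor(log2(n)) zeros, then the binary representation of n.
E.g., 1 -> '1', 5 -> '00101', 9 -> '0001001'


num_bits = floor(log2(1006)) + 1 = 10
leading_zeros = num_bits - 1 = 9
binary(1006) = 1111101110

Elias gamma(1006) = '000000000' + '1111101110' = 0000000001111101110 (19 bits)


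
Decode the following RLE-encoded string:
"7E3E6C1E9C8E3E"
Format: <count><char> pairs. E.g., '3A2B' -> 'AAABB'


Expanding each <count><char> pair:
  7E -> 'EEEEEEE'
  3E -> 'EEE'
  6C -> 'CCCCCC'
  1E -> 'E'
  9C -> 'CCCCCCCCC'
  8E -> 'EEEEEEEE'
  3E -> 'EEE'

Decoded = EEEEEEEEEECCCCCCECCCCCCCCCEEEEEEEEEEE


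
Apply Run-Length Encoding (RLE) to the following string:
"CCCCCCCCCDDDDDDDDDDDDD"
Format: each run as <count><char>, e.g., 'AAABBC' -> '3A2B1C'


Scanning runs left to right:
  i=0: run of 'C' x 9 -> '9C'
  i=9: run of 'D' x 13 -> '13D'

RLE = 9C13D


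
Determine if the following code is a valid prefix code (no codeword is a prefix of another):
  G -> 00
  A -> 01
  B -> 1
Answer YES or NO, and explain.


Checking each pair (does one codeword prefix another?):
  G='00' vs A='01': no prefix
  G='00' vs B='1': no prefix
  A='01' vs G='00': no prefix
  A='01' vs B='1': no prefix
  B='1' vs G='00': no prefix
  B='1' vs A='01': no prefix
No violation found over all pairs.

YES -- this is a valid prefix code. No codeword is a prefix of any other codeword.


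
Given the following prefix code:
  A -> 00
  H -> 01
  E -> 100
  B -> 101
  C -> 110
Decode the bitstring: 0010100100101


Decoding step by step:
Bits 00 -> A
Bits 101 -> B
Bits 00 -> A
Bits 100 -> E
Bits 101 -> B


Decoded message: ABAEB


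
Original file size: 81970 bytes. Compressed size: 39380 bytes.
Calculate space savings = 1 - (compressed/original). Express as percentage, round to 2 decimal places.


ratio = compressed/original = 39380/81970 = 0.48042
savings = 1 - ratio = 1 - 0.48042 = 0.51958
as a percentage: 0.51958 * 100 = 51.96%

Space savings = 1 - 39380/81970 = 51.96%


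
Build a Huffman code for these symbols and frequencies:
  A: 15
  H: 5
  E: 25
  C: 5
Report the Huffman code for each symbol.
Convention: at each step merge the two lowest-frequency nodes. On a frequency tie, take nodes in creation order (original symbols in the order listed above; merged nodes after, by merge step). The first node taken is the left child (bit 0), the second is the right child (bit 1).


Huffman tree construction:
Step 1: Merge H(5) + C(5) = 10
Step 2: Merge (H+C)(10) + A(15) = 25
Step 3: Merge E(25) + ((H+C)+A)(25) = 50
Read each symbol's code off the tree from the root (left child = 0, right child = 1).

Codes:
  A: 11 (length 2)
  H: 100 (length 3)
  E: 0 (length 1)
  C: 101 (length 3)
Average code length: 85/50 = 1.7000 bits/symbol


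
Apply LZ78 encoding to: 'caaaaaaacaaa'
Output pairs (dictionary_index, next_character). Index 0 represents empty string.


LZ78 encoding steps:
Dictionary: {0: ''}
Step 1: w='' (idx 0), next='c' -> output (0, 'c'), add 'c' as idx 1
Step 2: w='' (idx 0), next='a' -> output (0, 'a'), add 'a' as idx 2
Step 3: w='a' (idx 2), next='a' -> output (2, 'a'), add 'aa' as idx 3
Step 4: w='aa' (idx 3), next='a' -> output (3, 'a'), add 'aaa' as idx 4
Step 5: w='a' (idx 2), next='c' -> output (2, 'c'), add 'ac' as idx 5
Step 6: w='aaa' (idx 4), end of input -> output (4, '')


Encoded: [(0, 'c'), (0, 'a'), (2, 'a'), (3, 'a'), (2, 'c'), (4, '')]


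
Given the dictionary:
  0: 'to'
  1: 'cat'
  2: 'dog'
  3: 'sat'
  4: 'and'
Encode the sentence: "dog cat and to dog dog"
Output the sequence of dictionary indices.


Look up each word in the dictionary:
  'dog' -> 2
  'cat' -> 1
  'and' -> 4
  'to' -> 0
  'dog' -> 2
  'dog' -> 2

Encoded: [2, 1, 4, 0, 2, 2]


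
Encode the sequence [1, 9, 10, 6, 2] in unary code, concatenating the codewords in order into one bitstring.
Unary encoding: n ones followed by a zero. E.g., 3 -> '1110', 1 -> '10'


Encode each number as n ones followed by a terminating 0:
  1 -> 10 (2 bits)
  9 -> 1111111110 (10 bits)
  10 -> 11111111110 (11 bits)
  6 -> 1111110 (7 bits)
  2 -> 110 (3 bits)
Total length = 2 + 10 + 11 + 7 + 3 = 33 bits.

Unary([1, 9, 10, 6, 2]) = 101111111110111111111101111110110 (33 bits)


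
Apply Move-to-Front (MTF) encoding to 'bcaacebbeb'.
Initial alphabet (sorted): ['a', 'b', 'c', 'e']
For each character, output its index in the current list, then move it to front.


MTF encoding:
'b': index 1 in ['a', 'b', 'c', 'e'] -> ['b', 'a', 'c', 'e']
'c': index 2 in ['b', 'a', 'c', 'e'] -> ['c', 'b', 'a', 'e']
'a': index 2 in ['c', 'b', 'a', 'e'] -> ['a', 'c', 'b', 'e']
'a': index 0 in ['a', 'c', 'b', 'e'] -> ['a', 'c', 'b', 'e']
'c': index 1 in ['a', 'c', 'b', 'e'] -> ['c', 'a', 'b', 'e']
'e': index 3 in ['c', 'a', 'b', 'e'] -> ['e', 'c', 'a', 'b']
'b': index 3 in ['e', 'c', 'a', 'b'] -> ['b', 'e', 'c', 'a']
'b': index 0 in ['b', 'e', 'c', 'a'] -> ['b', 'e', 'c', 'a']
'e': index 1 in ['b', 'e', 'c', 'a'] -> ['e', 'b', 'c', 'a']
'b': index 1 in ['e', 'b', 'c', 'a'] -> ['b', 'e', 'c', 'a']


Output: [1, 2, 2, 0, 1, 3, 3, 0, 1, 1]


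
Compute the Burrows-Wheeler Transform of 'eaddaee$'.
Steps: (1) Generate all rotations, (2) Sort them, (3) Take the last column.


Rotations (sorted):
  0: $eaddaee -> last char: e
  1: addaee$e -> last char: e
  2: aee$eadd -> last char: d
  3: daee$ead -> last char: d
  4: ddaee$ea -> last char: a
  5: e$eaddae -> last char: e
  6: eaddaee$ -> last char: $
  7: ee$eadda -> last char: a


BWT = eeddae$a


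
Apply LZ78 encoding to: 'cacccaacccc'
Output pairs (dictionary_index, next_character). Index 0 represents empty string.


LZ78 encoding steps:
Dictionary: {0: ''}
Step 1: w='' (idx 0), next='c' -> output (0, 'c'), add 'c' as idx 1
Step 2: w='' (idx 0), next='a' -> output (0, 'a'), add 'a' as idx 2
Step 3: w='c' (idx 1), next='c' -> output (1, 'c'), add 'cc' as idx 3
Step 4: w='c' (idx 1), next='a' -> output (1, 'a'), add 'ca' as idx 4
Step 5: w='a' (idx 2), next='c' -> output (2, 'c'), add 'ac' as idx 5
Step 6: w='cc' (idx 3), next='c' -> output (3, 'c'), add 'ccc' as idx 6


Encoded: [(0, 'c'), (0, 'a'), (1, 'c'), (1, 'a'), (2, 'c'), (3, 'c')]


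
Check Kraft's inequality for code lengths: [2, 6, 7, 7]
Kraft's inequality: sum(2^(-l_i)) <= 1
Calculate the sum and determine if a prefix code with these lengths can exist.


Sum = 2^(-2) + 2^(-6) + 2^(-7) + 2^(-7)
    = 0.25 + 0.015625 + 0.0078125 + 0.0078125
    = 36/128 = 0.28125
Since 0.28125 <= 1, Kraft's inequality IS satisfied.
A prefix code with these lengths CAN exist.

Kraft sum = 0.28125. Satisfied.


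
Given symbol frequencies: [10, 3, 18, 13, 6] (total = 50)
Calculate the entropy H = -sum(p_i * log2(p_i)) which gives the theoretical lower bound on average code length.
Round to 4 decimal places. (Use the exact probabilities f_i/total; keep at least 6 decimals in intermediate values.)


Per-symbol terms -p_i * log2(p_i) with p_i = f_i/50:
  p = 10/50 = 0.200000: log2(p) = -2.321928, -p*log2(p) = 0.464386
  p = 3/50 = 0.060000: log2(p) = -4.058894, -p*log2(p) = 0.243534
  p = 18/50 = 0.360000: log2(p) = -1.473931, -p*log2(p) = 0.530615
  p = 13/50 = 0.260000: log2(p) = -1.943416, -p*log2(p) = 0.505288
  p = 6/50 = 0.120000: log2(p) = -3.058894, -p*log2(p) = 0.367067
H = 0.464386 + 0.243534 + 0.530615 + 0.505288 + 0.367067 = 2.110890

H = 2.1109 bits/symbol


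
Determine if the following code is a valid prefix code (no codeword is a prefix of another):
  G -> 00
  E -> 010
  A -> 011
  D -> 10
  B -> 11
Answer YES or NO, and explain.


Checking each pair (does one codeword prefix another?):
  G='00' vs E='010': no prefix
  G='00' vs A='011': no prefix
  G='00' vs D='10': no prefix
  G='00' vs B='11': no prefix
  E='010' vs G='00': no prefix
  E='010' vs A='011': no prefix
  E='010' vs D='10': no prefix
  E='010' vs B='11': no prefix
  A='011' vs G='00': no prefix
  A='011' vs E='010': no prefix
  A='011' vs D='10': no prefix
  A='011' vs B='11': no prefix
  D='10' vs G='00': no prefix
  D='10' vs E='010': no prefix
  D='10' vs A='011': no prefix
  D='10' vs B='11': no prefix
  B='11' vs G='00': no prefix
  B='11' vs E='010': no prefix
  B='11' vs A='011': no prefix
  B='11' vs D='10': no prefix
No violation found over all pairs.

YES -- this is a valid prefix code. No codeword is a prefix of any other codeword.


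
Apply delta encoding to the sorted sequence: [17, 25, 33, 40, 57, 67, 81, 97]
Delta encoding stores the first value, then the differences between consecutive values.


First value: 17
Deltas:
  25 - 17 = 8
  33 - 25 = 8
  40 - 33 = 7
  57 - 40 = 17
  67 - 57 = 10
  81 - 67 = 14
  97 - 81 = 16


Delta encoded: [17, 8, 8, 7, 17, 10, 14, 16]


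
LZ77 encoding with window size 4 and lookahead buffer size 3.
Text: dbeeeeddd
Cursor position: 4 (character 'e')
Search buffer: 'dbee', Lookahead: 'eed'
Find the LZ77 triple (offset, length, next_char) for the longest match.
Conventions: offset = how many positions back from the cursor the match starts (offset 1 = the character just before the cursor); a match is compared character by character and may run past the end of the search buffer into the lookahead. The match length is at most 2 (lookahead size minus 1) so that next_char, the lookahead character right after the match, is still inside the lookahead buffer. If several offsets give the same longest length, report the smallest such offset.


Try each offset into the search buffer:
  offset=1 (pos 3, char 'e'): match length 2
  offset=2 (pos 2, char 'e'): match length 2
  offset=3 (pos 1, char 'b'): match length 0
  offset=4 (pos 0, char 'd'): match length 0
Longest match has length 2, found at offsets 1, 2; take the smallest, offset 1.
next_char = character at position 4 + 2 = 6 -> 'd'

Best match: offset=1, length=2 (matching 'ee' starting at position 3)
LZ77 triple: (1, 2, 'd')


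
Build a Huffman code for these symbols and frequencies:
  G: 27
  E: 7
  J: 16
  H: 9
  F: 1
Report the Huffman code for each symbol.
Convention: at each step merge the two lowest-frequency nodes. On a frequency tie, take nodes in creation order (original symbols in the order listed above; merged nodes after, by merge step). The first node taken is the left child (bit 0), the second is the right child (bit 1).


Huffman tree construction:
Step 1: Merge F(1) + E(7) = 8
Step 2: Merge (F+E)(8) + H(9) = 17
Step 3: Merge J(16) + ((F+E)+H)(17) = 33
Step 4: Merge G(27) + (J+((F+E)+H))(33) = 60
Read each symbol's code off the tree from the root (left child = 0, right child = 1).

Codes:
  G: 0 (length 1)
  E: 1101 (length 4)
  J: 10 (length 2)
  H: 111 (length 3)
  F: 1100 (length 4)
Average code length: 118/60 = 1.9667 bits/symbol


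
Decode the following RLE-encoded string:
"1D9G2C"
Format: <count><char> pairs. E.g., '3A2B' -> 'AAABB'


Expanding each <count><char> pair:
  1D -> 'D'
  9G -> 'GGGGGGGGG'
  2C -> 'CC'

Decoded = DGGGGGGGGGCC


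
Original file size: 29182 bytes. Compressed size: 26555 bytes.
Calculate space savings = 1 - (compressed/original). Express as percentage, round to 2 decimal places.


ratio = compressed/original = 26555/29182 = 0.909979
savings = 1 - ratio = 1 - 0.909979 = 0.090021
as a percentage: 0.090021 * 100 = 9.0%

Space savings = 1 - 26555/29182 = 9.0%


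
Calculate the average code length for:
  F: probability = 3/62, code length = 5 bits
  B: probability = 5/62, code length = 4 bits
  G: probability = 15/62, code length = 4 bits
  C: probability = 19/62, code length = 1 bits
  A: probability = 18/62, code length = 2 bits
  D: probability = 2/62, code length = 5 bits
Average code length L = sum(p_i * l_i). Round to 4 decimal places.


Weighted contributions p_i * l_i:
  F: (3/62) * 5 = 15/62
  B: (5/62) * 4 = 20/62
  G: (15/62) * 4 = 60/62
  C: (19/62) * 1 = 19/62
  A: (18/62) * 2 = 36/62
  D: (2/62) * 5 = 10/62
Sum = (15 + 20 + 60 + 19 + 36 + 10)/62 = 160/62

L = 160/62 = 2.5806 bits/symbol


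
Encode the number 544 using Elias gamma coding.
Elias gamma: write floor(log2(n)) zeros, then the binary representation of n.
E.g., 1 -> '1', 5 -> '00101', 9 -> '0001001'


num_bits = floor(log2(544)) + 1 = 10
leading_zeros = num_bits - 1 = 9
binary(544) = 1000100000

Elias gamma(544) = '000000000' + '1000100000' = 0000000001000100000 (19 bits)


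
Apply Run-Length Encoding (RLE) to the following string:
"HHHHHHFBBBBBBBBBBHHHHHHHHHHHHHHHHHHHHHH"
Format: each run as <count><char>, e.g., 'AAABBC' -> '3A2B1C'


Scanning runs left to right:
  i=0: run of 'H' x 6 -> '6H'
  i=6: run of 'F' x 1 -> '1F'
  i=7: run of 'B' x 10 -> '10B'
  i=17: run of 'H' x 22 -> '22H'

RLE = 6H1F10B22H


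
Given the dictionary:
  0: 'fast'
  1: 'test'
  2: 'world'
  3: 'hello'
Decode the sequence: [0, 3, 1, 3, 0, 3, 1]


Look up each index in the dictionary:
  0 -> 'fast'
  3 -> 'hello'
  1 -> 'test'
  3 -> 'hello'
  0 -> 'fast'
  3 -> 'hello'
  1 -> 'test'

Decoded: "fast hello test hello fast hello test"


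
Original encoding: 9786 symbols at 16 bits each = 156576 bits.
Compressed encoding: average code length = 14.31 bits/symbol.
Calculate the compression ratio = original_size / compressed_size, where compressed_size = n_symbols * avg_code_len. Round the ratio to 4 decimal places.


original_size = n_symbols * orig_bits = 9786 * 16 = 156576 bits
compressed_size = n_symbols * avg_code_len = 9786 * 14.31 = 140037.66 bits
ratio = original_size / compressed_size = 156576 / 140037.66 = 1.1181

Compression ratio = 1.1181


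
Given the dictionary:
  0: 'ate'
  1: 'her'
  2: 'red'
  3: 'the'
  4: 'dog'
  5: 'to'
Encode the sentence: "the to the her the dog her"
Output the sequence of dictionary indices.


Look up each word in the dictionary:
  'the' -> 3
  'to' -> 5
  'the' -> 3
  'her' -> 1
  'the' -> 3
  'dog' -> 4
  'her' -> 1

Encoded: [3, 5, 3, 1, 3, 4, 1]


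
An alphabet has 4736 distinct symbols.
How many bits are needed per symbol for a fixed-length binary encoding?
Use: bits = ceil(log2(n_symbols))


log2(4736) = 12.2095
Bracket: 2^12 = 4096 < 4736 <= 2^13 = 8192
So ceil(log2(4736)) = 13

bits = ceil(log2(4736)) = ceil(12.2095) = 13 bits


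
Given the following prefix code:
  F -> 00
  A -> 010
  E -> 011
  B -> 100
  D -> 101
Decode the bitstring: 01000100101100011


Decoding step by step:
Bits 010 -> A
Bits 00 -> F
Bits 100 -> B
Bits 101 -> D
Bits 100 -> B
Bits 011 -> E


Decoded message: AFBDBE


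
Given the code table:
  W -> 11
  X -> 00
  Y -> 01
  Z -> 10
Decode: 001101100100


Decoding:
00 -> X
11 -> W
01 -> Y
10 -> Z
01 -> Y
00 -> X


Result: XWYZYX


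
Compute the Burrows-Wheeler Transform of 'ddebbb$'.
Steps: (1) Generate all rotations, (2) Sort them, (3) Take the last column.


Rotations (sorted):
  0: $ddebbb -> last char: b
  1: b$ddebb -> last char: b
  2: bb$ddeb -> last char: b
  3: bbb$dde -> last char: e
  4: ddebbb$ -> last char: $
  5: debbb$d -> last char: d
  6: ebbb$dd -> last char: d


BWT = bbbe$dd


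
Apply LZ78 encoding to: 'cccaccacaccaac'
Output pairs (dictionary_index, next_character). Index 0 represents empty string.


LZ78 encoding steps:
Dictionary: {0: ''}
Step 1: w='' (idx 0), next='c' -> output (0, 'c'), add 'c' as idx 1
Step 2: w='c' (idx 1), next='c' -> output (1, 'c'), add 'cc' as idx 2
Step 3: w='' (idx 0), next='a' -> output (0, 'a'), add 'a' as idx 3
Step 4: w='cc' (idx 2), next='a' -> output (2, 'a'), add 'cca' as idx 4
Step 5: w='c' (idx 1), next='a' -> output (1, 'a'), add 'ca' as idx 5
Step 6: w='cca' (idx 4), next='a' -> output (4, 'a'), add 'ccaa' as idx 6
Step 7: w='c' (idx 1), end of input -> output (1, '')


Encoded: [(0, 'c'), (1, 'c'), (0, 'a'), (2, 'a'), (1, 'a'), (4, 'a'), (1, '')]


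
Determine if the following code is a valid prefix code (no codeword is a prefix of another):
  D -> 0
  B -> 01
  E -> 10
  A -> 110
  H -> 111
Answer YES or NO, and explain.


Checking each pair (does one codeword prefix another?):
  D='0' vs B='01': prefix -- VIOLATION

NO -- this is NOT a valid prefix code. D (0) is a prefix of B (01).


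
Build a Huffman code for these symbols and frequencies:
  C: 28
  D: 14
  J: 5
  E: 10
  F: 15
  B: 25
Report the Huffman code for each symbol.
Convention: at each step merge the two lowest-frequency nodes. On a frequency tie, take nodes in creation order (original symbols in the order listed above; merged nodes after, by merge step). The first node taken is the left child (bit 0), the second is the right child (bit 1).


Huffman tree construction:
Step 1: Merge J(5) + E(10) = 15
Step 2: Merge D(14) + F(15) = 29
Step 3: Merge (J+E)(15) + B(25) = 40
Step 4: Merge C(28) + (D+F)(29) = 57
Step 5: Merge ((J+E)+B)(40) + (C+(D+F))(57) = 97
Read each symbol's code off the tree from the root (left child = 0, right child = 1).

Codes:
  C: 10 (length 2)
  D: 110 (length 3)
  J: 000 (length 3)
  E: 001 (length 3)
  F: 111 (length 3)
  B: 01 (length 2)
Average code length: 238/97 = 2.4536 bits/symbol


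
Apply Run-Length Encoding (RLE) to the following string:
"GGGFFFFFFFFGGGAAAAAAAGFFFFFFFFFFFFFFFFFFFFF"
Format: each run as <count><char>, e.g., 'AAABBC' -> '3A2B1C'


Scanning runs left to right:
  i=0: run of 'G' x 3 -> '3G'
  i=3: run of 'F' x 8 -> '8F'
  i=11: run of 'G' x 3 -> '3G'
  i=14: run of 'A' x 7 -> '7A'
  i=21: run of 'G' x 1 -> '1G'
  i=22: run of 'F' x 21 -> '21F'

RLE = 3G8F3G7A1G21F


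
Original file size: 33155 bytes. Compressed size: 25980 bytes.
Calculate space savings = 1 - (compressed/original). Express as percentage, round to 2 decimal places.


ratio = compressed/original = 25980/33155 = 0.783592
savings = 1 - ratio = 1 - 0.783592 = 0.216408
as a percentage: 0.216408 * 100 = 21.64%

Space savings = 1 - 25980/33155 = 21.64%


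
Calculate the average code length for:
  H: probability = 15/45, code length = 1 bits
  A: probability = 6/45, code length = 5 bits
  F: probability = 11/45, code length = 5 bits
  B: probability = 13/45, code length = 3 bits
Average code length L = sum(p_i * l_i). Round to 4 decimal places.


Weighted contributions p_i * l_i:
  H: (15/45) * 1 = 15/45
  A: (6/45) * 5 = 30/45
  F: (11/45) * 5 = 55/45
  B: (13/45) * 3 = 39/45
Sum = (15 + 30 + 55 + 39)/45 = 139/45

L = 139/45 = 3.0889 bits/symbol


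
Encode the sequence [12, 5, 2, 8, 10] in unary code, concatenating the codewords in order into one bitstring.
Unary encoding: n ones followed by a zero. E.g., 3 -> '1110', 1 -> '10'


Encode each number as n ones followed by a terminating 0:
  12 -> 1111111111110 (13 bits)
  5 -> 111110 (6 bits)
  2 -> 110 (3 bits)
  8 -> 111111110 (9 bits)
  10 -> 11111111110 (11 bits)
Total length = 13 + 6 + 3 + 9 + 11 = 42 bits.

Unary([12, 5, 2, 8, 10]) = 111111111111011111011011111111011111111110 (42 bits)


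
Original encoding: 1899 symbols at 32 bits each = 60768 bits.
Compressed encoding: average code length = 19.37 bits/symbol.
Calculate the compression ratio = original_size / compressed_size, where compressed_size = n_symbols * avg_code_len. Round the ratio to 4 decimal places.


original_size = n_symbols * orig_bits = 1899 * 32 = 60768 bits
compressed_size = n_symbols * avg_code_len = 1899 * 19.37 = 36783.63 bits
ratio = original_size / compressed_size = 60768 / 36783.63 = 1.652

Compression ratio = 1.652


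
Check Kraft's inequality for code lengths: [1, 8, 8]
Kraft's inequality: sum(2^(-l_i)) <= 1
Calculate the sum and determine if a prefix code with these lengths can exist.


Sum = 2^(-1) + 2^(-8) + 2^(-8)
    = 0.5 + 0.00390625 + 0.00390625
    = 130/256 = 0.5078125
Since 0.5078125 <= 1, Kraft's inequality IS satisfied.
A prefix code with these lengths CAN exist.

Kraft sum = 0.5078125. Satisfied.


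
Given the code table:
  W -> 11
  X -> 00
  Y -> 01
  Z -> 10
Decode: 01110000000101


Decoding:
01 -> Y
11 -> W
00 -> X
00 -> X
00 -> X
01 -> Y
01 -> Y


Result: YWXXXYY


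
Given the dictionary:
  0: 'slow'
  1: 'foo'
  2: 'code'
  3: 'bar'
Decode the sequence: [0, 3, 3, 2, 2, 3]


Look up each index in the dictionary:
  0 -> 'slow'
  3 -> 'bar'
  3 -> 'bar'
  2 -> 'code'
  2 -> 'code'
  3 -> 'bar'

Decoded: "slow bar bar code code bar"


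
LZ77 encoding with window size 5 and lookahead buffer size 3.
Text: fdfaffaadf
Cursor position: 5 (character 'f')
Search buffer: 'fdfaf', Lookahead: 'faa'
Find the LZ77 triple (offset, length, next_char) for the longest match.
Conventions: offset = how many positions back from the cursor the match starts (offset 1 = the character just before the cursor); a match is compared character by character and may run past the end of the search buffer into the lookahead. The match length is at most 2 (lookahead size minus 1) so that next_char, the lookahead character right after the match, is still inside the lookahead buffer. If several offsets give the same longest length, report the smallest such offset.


Try each offset into the search buffer:
  offset=1 (pos 4, char 'f'): match length 1
  offset=2 (pos 3, char 'a'): match length 0
  offset=3 (pos 2, char 'f'): match length 2
  offset=4 (pos 1, char 'd'): match length 0
  offset=5 (pos 0, char 'f'): match length 1
Longest match has length 2 at offset 3.
next_char = character at position 5 + 2 = 7 -> 'a'

Best match: offset=3, length=2 (matching 'fa' starting at position 2)
LZ77 triple: (3, 2, 'a')


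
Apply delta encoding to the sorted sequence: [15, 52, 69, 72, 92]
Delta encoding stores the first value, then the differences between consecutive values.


First value: 15
Deltas:
  52 - 15 = 37
  69 - 52 = 17
  72 - 69 = 3
  92 - 72 = 20


Delta encoded: [15, 37, 17, 3, 20]


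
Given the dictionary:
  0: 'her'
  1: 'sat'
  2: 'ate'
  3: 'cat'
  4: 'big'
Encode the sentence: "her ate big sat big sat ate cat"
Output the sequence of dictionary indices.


Look up each word in the dictionary:
  'her' -> 0
  'ate' -> 2
  'big' -> 4
  'sat' -> 1
  'big' -> 4
  'sat' -> 1
  'ate' -> 2
  'cat' -> 3

Encoded: [0, 2, 4, 1, 4, 1, 2, 3]


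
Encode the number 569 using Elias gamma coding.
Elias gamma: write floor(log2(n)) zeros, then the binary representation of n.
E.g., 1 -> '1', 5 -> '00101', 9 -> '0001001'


num_bits = floor(log2(569)) + 1 = 10
leading_zeros = num_bits - 1 = 9
binary(569) = 1000111001

Elias gamma(569) = '000000000' + '1000111001' = 0000000001000111001 (19 bits)


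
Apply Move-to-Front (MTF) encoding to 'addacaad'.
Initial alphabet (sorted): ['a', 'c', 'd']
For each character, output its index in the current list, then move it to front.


MTF encoding:
'a': index 0 in ['a', 'c', 'd'] -> ['a', 'c', 'd']
'd': index 2 in ['a', 'c', 'd'] -> ['d', 'a', 'c']
'd': index 0 in ['d', 'a', 'c'] -> ['d', 'a', 'c']
'a': index 1 in ['d', 'a', 'c'] -> ['a', 'd', 'c']
'c': index 2 in ['a', 'd', 'c'] -> ['c', 'a', 'd']
'a': index 1 in ['c', 'a', 'd'] -> ['a', 'c', 'd']
'a': index 0 in ['a', 'c', 'd'] -> ['a', 'c', 'd']
'd': index 2 in ['a', 'c', 'd'] -> ['d', 'a', 'c']


Output: [0, 2, 0, 1, 2, 1, 0, 2]


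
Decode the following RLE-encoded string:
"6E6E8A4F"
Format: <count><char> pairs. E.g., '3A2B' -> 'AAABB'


Expanding each <count><char> pair:
  6E -> 'EEEEEE'
  6E -> 'EEEEEE'
  8A -> 'AAAAAAAA'
  4F -> 'FFFF'

Decoded = EEEEEEEEEEEEAAAAAAAAFFFF


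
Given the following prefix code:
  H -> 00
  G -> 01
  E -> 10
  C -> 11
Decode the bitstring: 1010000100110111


Decoding step by step:
Bits 10 -> E
Bits 10 -> E
Bits 00 -> H
Bits 01 -> G
Bits 00 -> H
Bits 11 -> C
Bits 01 -> G
Bits 11 -> C


Decoded message: EEHGHCGC


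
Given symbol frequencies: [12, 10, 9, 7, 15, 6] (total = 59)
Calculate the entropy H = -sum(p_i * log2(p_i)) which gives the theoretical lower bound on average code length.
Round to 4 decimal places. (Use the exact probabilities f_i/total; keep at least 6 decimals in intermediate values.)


Per-symbol terms -p_i * log2(p_i) with p_i = f_i/59:
  p = 12/59 = 0.203390: log2(p) = -2.297681, -p*log2(p) = 0.467325
  p = 10/59 = 0.169492: log2(p) = -2.560715, -p*log2(p) = 0.434019
  p = 9/59 = 0.152542: log2(p) = -2.712718, -p*log2(p) = 0.413804
  p = 7/59 = 0.118644: log2(p) = -3.075288, -p*log2(p) = 0.364865
  p = 15/59 = 0.254237: log2(p) = -1.975752, -p*log2(p) = 0.502310
  p = 6/59 = 0.101695: log2(p) = -3.297681, -p*log2(p) = 0.335357
H = 0.467325 + 0.434019 + 0.413804 + 0.364865 + 0.502310 + 0.335357 = 2.517680

H = 2.5177 bits/symbol


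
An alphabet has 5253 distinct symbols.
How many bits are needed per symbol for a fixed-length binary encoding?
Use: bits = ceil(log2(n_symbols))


log2(5253) = 12.3589
Bracket: 2^12 = 4096 < 5253 <= 2^13 = 8192
So ceil(log2(5253)) = 13

bits = ceil(log2(5253)) = ceil(12.3589) = 13 bits


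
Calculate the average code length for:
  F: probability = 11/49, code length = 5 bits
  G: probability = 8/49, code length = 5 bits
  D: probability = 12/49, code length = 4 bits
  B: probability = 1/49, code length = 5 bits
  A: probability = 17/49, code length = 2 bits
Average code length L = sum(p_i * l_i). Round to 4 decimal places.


Weighted contributions p_i * l_i:
  F: (11/49) * 5 = 55/49
  G: (8/49) * 5 = 40/49
  D: (12/49) * 4 = 48/49
  B: (1/49) * 5 = 5/49
  A: (17/49) * 2 = 34/49
Sum = (55 + 40 + 48 + 5 + 34)/49 = 182/49

L = 182/49 = 3.7143 bits/symbol


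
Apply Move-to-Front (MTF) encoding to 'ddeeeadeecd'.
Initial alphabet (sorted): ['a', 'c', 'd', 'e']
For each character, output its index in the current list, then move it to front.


MTF encoding:
'd': index 2 in ['a', 'c', 'd', 'e'] -> ['d', 'a', 'c', 'e']
'd': index 0 in ['d', 'a', 'c', 'e'] -> ['d', 'a', 'c', 'e']
'e': index 3 in ['d', 'a', 'c', 'e'] -> ['e', 'd', 'a', 'c']
'e': index 0 in ['e', 'd', 'a', 'c'] -> ['e', 'd', 'a', 'c']
'e': index 0 in ['e', 'd', 'a', 'c'] -> ['e', 'd', 'a', 'c']
'a': index 2 in ['e', 'd', 'a', 'c'] -> ['a', 'e', 'd', 'c']
'd': index 2 in ['a', 'e', 'd', 'c'] -> ['d', 'a', 'e', 'c']
'e': index 2 in ['d', 'a', 'e', 'c'] -> ['e', 'd', 'a', 'c']
'e': index 0 in ['e', 'd', 'a', 'c'] -> ['e', 'd', 'a', 'c']
'c': index 3 in ['e', 'd', 'a', 'c'] -> ['c', 'e', 'd', 'a']
'd': index 2 in ['c', 'e', 'd', 'a'] -> ['d', 'c', 'e', 'a']


Output: [2, 0, 3, 0, 0, 2, 2, 2, 0, 3, 2]


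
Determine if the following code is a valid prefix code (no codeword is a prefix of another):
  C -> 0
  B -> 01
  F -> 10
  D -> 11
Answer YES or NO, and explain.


Checking each pair (does one codeword prefix another?):
  C='0' vs B='01': prefix -- VIOLATION

NO -- this is NOT a valid prefix code. C (0) is a prefix of B (01).


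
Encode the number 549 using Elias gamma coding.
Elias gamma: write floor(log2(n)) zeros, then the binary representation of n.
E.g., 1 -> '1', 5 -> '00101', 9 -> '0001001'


num_bits = floor(log2(549)) + 1 = 10
leading_zeros = num_bits - 1 = 9
binary(549) = 1000100101

Elias gamma(549) = '000000000' + '1000100101' = 0000000001000100101 (19 bits)


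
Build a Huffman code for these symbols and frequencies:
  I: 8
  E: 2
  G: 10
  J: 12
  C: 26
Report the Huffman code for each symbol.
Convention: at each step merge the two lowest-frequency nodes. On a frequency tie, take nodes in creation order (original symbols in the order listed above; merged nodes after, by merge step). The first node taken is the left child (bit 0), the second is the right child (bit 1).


Huffman tree construction:
Step 1: Merge E(2) + I(8) = 10
Step 2: Merge G(10) + (E+I)(10) = 20
Step 3: Merge J(12) + (G+(E+I))(20) = 32
Step 4: Merge C(26) + (J+(G+(E+I)))(32) = 58
Read each symbol's code off the tree from the root (left child = 0, right child = 1).

Codes:
  I: 1111 (length 4)
  E: 1110 (length 4)
  G: 110 (length 3)
  J: 10 (length 2)
  C: 0 (length 1)
Average code length: 120/58 = 2.0690 bits/symbol


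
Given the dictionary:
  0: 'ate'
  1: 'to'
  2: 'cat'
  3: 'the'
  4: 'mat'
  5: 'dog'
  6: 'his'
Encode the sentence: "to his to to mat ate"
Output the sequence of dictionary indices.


Look up each word in the dictionary:
  'to' -> 1
  'his' -> 6
  'to' -> 1
  'to' -> 1
  'mat' -> 4
  'ate' -> 0

Encoded: [1, 6, 1, 1, 4, 0]


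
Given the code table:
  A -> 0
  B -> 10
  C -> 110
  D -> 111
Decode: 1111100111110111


Decoding:
111 -> D
110 -> C
0 -> A
111 -> D
110 -> C
111 -> D


Result: DCADCD


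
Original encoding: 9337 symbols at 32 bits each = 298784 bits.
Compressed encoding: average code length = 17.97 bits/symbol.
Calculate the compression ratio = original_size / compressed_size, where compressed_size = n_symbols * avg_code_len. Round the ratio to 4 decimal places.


original_size = n_symbols * orig_bits = 9337 * 32 = 298784 bits
compressed_size = n_symbols * avg_code_len = 9337 * 17.97 = 167785.89 bits
ratio = original_size / compressed_size = 298784 / 167785.89 = 1.7807

Compression ratio = 1.7807


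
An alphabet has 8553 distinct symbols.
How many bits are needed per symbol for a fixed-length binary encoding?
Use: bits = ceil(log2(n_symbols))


log2(8553) = 13.0622
Bracket: 2^13 = 8192 < 8553 <= 2^14 = 16384
So ceil(log2(8553)) = 14

bits = ceil(log2(8553)) = ceil(13.0622) = 14 bits


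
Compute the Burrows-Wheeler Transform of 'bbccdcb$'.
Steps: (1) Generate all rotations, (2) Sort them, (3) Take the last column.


Rotations (sorted):
  0: $bbccdcb -> last char: b
  1: b$bbccdc -> last char: c
  2: bbccdcb$ -> last char: $
  3: bccdcb$b -> last char: b
  4: cb$bbccd -> last char: d
  5: ccdcb$bb -> last char: b
  6: cdcb$bbc -> last char: c
  7: dcb$bbcc -> last char: c


BWT = bc$bdbcc


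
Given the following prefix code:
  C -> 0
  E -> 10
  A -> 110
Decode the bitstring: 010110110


Decoding step by step:
Bits 0 -> C
Bits 10 -> E
Bits 110 -> A
Bits 110 -> A


Decoded message: CEAA


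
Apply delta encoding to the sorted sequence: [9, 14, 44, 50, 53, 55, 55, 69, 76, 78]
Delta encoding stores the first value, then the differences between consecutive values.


First value: 9
Deltas:
  14 - 9 = 5
  44 - 14 = 30
  50 - 44 = 6
  53 - 50 = 3
  55 - 53 = 2
  55 - 55 = 0
  69 - 55 = 14
  76 - 69 = 7
  78 - 76 = 2


Delta encoded: [9, 5, 30, 6, 3, 2, 0, 14, 7, 2]


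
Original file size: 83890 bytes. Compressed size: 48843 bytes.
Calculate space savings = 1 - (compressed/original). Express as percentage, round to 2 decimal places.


ratio = compressed/original = 48843/83890 = 0.582227
savings = 1 - ratio = 1 - 0.582227 = 0.417773
as a percentage: 0.417773 * 100 = 41.78%

Space savings = 1 - 48843/83890 = 41.78%


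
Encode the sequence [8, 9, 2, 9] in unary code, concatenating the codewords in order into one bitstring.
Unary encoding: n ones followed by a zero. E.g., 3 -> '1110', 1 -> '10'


Encode each number as n ones followed by a terminating 0:
  8 -> 111111110 (9 bits)
  9 -> 1111111110 (10 bits)
  2 -> 110 (3 bits)
  9 -> 1111111110 (10 bits)
Total length = 9 + 10 + 3 + 10 = 32 bits.

Unary([8, 9, 2, 9]) = 11111111011111111101101111111110 (32 bits)


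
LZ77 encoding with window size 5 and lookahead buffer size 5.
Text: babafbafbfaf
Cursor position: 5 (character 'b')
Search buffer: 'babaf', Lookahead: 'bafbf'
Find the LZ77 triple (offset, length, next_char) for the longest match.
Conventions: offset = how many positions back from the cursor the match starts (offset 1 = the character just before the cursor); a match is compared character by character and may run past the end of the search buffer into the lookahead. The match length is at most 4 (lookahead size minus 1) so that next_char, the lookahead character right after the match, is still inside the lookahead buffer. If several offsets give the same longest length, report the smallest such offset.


Try each offset into the search buffer:
  offset=1 (pos 4, char 'f'): match length 0
  offset=2 (pos 3, char 'a'): match length 0
  offset=3 (pos 2, char 'b'): match length 4
  offset=4 (pos 1, char 'a'): match length 0
  offset=5 (pos 0, char 'b'): match length 2
Longest match has length 4 at offset 3.
next_char = character at position 5 + 4 = 9 -> 'f'

Best match: offset=3, length=4 (matching 'bafb' starting at position 2)
LZ77 triple: (3, 4, 'f')


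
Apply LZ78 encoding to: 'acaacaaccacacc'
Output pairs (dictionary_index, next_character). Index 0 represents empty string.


LZ78 encoding steps:
Dictionary: {0: ''}
Step 1: w='' (idx 0), next='a' -> output (0, 'a'), add 'a' as idx 1
Step 2: w='' (idx 0), next='c' -> output (0, 'c'), add 'c' as idx 2
Step 3: w='a' (idx 1), next='a' -> output (1, 'a'), add 'aa' as idx 3
Step 4: w='c' (idx 2), next='a' -> output (2, 'a'), add 'ca' as idx 4
Step 5: w='a' (idx 1), next='c' -> output (1, 'c'), add 'ac' as idx 5
Step 6: w='ca' (idx 4), next='c' -> output (4, 'c'), add 'cac' as idx 6
Step 7: w='ac' (idx 5), next='c' -> output (5, 'c'), add 'acc' as idx 7


Encoded: [(0, 'a'), (0, 'c'), (1, 'a'), (2, 'a'), (1, 'c'), (4, 'c'), (5, 'c')]


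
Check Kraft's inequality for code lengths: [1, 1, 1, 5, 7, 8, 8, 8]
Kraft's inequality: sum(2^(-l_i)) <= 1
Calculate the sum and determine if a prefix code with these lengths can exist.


Sum = 2^(-1) + 2^(-1) + 2^(-1) + 2^(-5) + 2^(-7) + 2^(-8) + 2^(-8) + 2^(-8)
    = 0.5 + 0.5 + 0.5 + 0.03125 + 0.0078125 + 0.00390625 + 0.00390625 + 0.00390625
    = 397/256 = 1.55078125
Since 1.55078125 > 1, Kraft's inequality is NOT satisfied.
A prefix code with these lengths CANNOT exist.

Kraft sum = 1.55078125. Not satisfied.


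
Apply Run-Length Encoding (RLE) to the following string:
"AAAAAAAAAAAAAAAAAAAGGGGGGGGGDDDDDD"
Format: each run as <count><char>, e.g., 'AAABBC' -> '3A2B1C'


Scanning runs left to right:
  i=0: run of 'A' x 19 -> '19A'
  i=19: run of 'G' x 9 -> '9G'
  i=28: run of 'D' x 6 -> '6D'

RLE = 19A9G6D


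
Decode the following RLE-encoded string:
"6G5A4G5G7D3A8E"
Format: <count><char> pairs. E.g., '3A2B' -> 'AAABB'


Expanding each <count><char> pair:
  6G -> 'GGGGGG'
  5A -> 'AAAAA'
  4G -> 'GGGG'
  5G -> 'GGGGG'
  7D -> 'DDDDDDD'
  3A -> 'AAA'
  8E -> 'EEEEEEEE'

Decoded = GGGGGGAAAAAGGGGGGGGGDDDDDDDAAAEEEEEEEE
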